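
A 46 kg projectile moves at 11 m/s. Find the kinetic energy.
KE = ½mv² = ½(46)(11)² = 2783.0 J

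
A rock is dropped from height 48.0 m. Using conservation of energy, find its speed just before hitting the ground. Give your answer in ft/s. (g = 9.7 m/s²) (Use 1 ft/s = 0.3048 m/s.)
mgh = ½mv² ⇒ v = √(2gh) = √(2·9.7·48.0) = 30.5156 m/s = 100.1 ft/s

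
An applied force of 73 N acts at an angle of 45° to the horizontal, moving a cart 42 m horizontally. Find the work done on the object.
W = F·d·cosθ = (73)(42)cos(45°) = 2168 J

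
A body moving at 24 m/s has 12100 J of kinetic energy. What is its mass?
m = 2·KE/v² = 2·12100/(24)² = 42.01 kg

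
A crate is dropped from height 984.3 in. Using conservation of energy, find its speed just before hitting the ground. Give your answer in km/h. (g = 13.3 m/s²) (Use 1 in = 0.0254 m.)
Convert to SI: h = 25.0012 m
mgh = ½mv² ⇒ v = √(2gh) = √(2·13.3·25.0012) = 25.7882 m/s = 92.84 km/h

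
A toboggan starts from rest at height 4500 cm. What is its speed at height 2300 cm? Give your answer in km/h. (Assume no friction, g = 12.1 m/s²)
Convert to SI: h₁−h₂ = 22.0 m
mgh₁ = mgh₂ + ½mv² ⇒ v = √(2g(h₁−h₂)) = √(2·12.1·22.0) = 23.0738 m/s = 83.07 km/h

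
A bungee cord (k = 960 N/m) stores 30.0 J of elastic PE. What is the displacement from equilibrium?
x = √(2·PE/k) = √(2·30.0/960) = 0.25 m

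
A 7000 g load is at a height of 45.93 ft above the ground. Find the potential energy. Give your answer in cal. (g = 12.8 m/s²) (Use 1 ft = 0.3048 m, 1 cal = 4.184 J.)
Convert to SI: m = 7.0 kg, h = 13.9995 m
PE = mgh = (7.0)(12.8)(13.9995) = 1254.35 J = 299.8 cal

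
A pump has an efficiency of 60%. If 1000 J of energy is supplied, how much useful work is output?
W_out = η·W_in = 0.6·1000 = 600.0 J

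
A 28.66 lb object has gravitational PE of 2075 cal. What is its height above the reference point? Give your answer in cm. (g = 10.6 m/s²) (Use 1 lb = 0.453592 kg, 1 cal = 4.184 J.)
Convert to SI: m = 12.9999 kg, PE = 8681.8 J
h = PE/(mg) = 8681.8/(12.9999·10.6) = 63.0032 m = 6300 cm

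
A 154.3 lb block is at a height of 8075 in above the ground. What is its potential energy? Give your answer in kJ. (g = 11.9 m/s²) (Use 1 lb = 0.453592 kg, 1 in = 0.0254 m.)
Convert to SI: m = 69.9892 kg, h = 205.105 m
PE = mgh = (69.9892)(11.9)(205.105) = 170826 J = 170.8 kJ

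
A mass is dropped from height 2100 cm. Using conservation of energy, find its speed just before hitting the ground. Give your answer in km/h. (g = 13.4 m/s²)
Convert to SI: h = 21.0 m
mgh = ½mv² ⇒ v = √(2gh) = √(2·13.4·21.0) = 23.7234 m/s = 85.4 km/h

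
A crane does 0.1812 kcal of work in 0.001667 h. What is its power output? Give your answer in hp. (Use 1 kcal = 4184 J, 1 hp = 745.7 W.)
Convert to SI: W = 758.141 J, t = 6.0012 s
P = W/t = 758.141/6.0012 = 126.332 W = 0.1694 hp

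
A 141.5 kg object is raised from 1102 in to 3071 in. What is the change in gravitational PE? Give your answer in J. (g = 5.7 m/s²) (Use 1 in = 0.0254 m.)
Convert to SI: m = 141.5 kg, Δh = 50.0126 m
ΔPE = mgΔh = (141.5)(5.7)(50.0126) = 40340 J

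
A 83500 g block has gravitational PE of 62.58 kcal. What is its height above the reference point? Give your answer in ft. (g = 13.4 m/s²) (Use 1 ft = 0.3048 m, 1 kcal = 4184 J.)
Convert to SI: m = 83.5 kg, PE = 261835 J
h = PE/(mg) = 261835/(83.5·13.4) = 234.011 m = 767.8 ft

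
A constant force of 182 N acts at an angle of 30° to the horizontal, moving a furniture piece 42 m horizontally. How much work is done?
W = F·d·cosθ = (182)(42)cos(30°) = 6620 J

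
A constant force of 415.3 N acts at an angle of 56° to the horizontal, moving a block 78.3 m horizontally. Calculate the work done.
W = F·d·cosθ = (415.3)(78.3)cos(56°) = 18180 J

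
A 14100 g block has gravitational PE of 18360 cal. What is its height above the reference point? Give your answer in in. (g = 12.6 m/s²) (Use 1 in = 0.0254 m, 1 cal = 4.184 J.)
Convert to SI: m = 14.1 kg, PE = 76818.2 J
h = PE/(mg) = 76818.2/(14.1·12.6) = 432.389 m = 17020 in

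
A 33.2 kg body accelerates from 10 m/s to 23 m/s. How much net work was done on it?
W = ΔKE = ½m(v₂² − v₁²) = ½(33.2)(23² − 10²) = 7121.4 J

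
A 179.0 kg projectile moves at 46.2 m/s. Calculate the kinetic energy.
KE = ½mv² = ½(179.0)(46.2)² = 191000 J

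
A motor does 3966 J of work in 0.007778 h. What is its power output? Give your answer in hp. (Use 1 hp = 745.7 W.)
Convert to SI: W = 3966.0 J, t = 28.0008 s
P = W/t = 3966.0/28.0008 = 141.639 W = 0.1899 hp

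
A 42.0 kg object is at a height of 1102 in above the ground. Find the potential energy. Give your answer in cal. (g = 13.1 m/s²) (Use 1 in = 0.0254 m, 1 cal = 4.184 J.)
Convert to SI: m = 42.0 kg, h = 27.9908 m
PE = mgh = (42.0)(13.1)(27.9908) = 15400.5 J = 3681 cal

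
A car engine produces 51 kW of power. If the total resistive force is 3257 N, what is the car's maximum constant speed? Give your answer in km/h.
P = Fv ⇒ v = P/F = 51000 W/3257.0 N = 15.6586 m/s = 56.37 km/h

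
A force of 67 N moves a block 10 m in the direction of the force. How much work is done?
W = F·d = (67)(10) = 670.0 J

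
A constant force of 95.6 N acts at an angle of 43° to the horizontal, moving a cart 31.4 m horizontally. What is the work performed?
W = F·d·cosθ = (95.6)(31.4)cos(43°) = 2195 J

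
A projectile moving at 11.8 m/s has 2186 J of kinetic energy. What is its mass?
m = 2·KE/v² = 2·2186/(11.8)² = 31.4 kg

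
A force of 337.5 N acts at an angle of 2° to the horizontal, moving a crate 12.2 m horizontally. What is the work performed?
W = F·d·cosθ = (337.5)(12.2)cos(2°) = 4115 J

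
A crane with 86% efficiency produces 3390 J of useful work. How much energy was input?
W_in = W_out/η = 3390/0.86 = 3942 J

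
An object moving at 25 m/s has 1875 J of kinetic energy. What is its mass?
m = 2·KE/v² = 2·1875/(25)² = 6.0 kg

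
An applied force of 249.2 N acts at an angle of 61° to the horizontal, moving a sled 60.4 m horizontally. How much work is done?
W = F·d·cosθ = (249.2)(60.4)cos(61°) = 7297 J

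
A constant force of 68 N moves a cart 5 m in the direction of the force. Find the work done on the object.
W = F·d = (68)(5) = 340.0 J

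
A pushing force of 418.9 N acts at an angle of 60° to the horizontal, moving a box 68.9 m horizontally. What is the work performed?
W = F·d·cosθ = (418.9)(68.9)cos(60°) = 14430 J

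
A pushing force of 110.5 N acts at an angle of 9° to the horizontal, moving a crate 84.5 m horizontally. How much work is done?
W = F·d·cosθ = (110.5)(84.5)cos(9°) = 9222 J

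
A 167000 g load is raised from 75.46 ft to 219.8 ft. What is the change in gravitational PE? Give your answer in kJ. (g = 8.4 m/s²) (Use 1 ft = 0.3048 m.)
Convert to SI: m = 167.0 kg, Δh = 43.9948 m
ΔPE = mgΔh = (167.0)(8.4)(43.9948) = 61716.0 J = 61.72 kJ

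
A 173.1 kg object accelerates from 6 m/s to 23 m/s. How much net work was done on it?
W = ΔKE = ½m(v₂² − v₁²) = ½(173.1)(23² − 6²) = 42669.15 J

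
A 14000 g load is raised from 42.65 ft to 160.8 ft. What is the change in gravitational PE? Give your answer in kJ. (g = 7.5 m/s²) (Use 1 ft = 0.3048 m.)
Convert to SI: m = 14.0 kg, Δh = 36.0121 m
ΔPE = mgΔh = (14.0)(7.5)(36.0121) = 3781.27 J = 3.781 kJ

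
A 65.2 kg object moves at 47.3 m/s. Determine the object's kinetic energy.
KE = ½mv² = ½(65.2)(47.3)² = 72940 J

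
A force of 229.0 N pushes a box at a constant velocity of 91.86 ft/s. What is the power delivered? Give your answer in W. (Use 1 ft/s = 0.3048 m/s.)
Convert to SI: F = 229.0 N, v = 27.9989 m/s
P = Fv = (229.0)(27.9989) = 6412 W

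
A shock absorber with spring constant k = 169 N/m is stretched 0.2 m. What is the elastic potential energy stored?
PE = ½kx² = ½(169)(0.2)² = 3.38 J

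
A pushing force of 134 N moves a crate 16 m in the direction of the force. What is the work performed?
W = F·d = (134)(16) = 2144 J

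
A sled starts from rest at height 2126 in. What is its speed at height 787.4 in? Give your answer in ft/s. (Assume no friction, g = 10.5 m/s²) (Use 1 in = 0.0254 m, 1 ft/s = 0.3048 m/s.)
Convert to SI: h₁−h₂ = 34.0004 m
mgh₁ = mgh₂ + ½mv² ⇒ v = √(2g(h₁−h₂)) = √(2·10.5·34.0004) = 26.721 m/s = 87.67 ft/s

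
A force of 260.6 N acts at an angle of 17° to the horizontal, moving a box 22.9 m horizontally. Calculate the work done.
W = F·d·cosθ = (260.6)(22.9)cos(17°) = 5707 J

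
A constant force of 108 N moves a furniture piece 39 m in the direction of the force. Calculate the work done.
W = F·d = (108)(39) = 4212 J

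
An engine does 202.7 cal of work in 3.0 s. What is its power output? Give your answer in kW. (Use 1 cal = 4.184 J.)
Convert to SI: W = 848.097 J, t = 3.0 s
P = W/t = 848.097/3.0 = 282.699 W = 0.2827 kW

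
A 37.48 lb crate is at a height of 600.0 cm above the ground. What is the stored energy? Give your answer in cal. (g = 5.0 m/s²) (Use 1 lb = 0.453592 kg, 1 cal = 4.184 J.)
Convert to SI: m = 17.0006 kg, h = 6.0 m
PE = mgh = (17.0006)(5.0)(6.0) = 510.019 J = 121.9 cal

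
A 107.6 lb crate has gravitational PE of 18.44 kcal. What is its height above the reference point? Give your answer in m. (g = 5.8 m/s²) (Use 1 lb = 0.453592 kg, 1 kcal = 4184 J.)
Convert to SI: m = 48.8065 kg, PE = 77153.0 J
h = PE/(mg) = 77153.0/(48.8065·5.8) = 272.6 m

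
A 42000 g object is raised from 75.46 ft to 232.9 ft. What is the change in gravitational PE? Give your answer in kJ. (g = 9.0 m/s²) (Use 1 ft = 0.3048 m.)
Convert to SI: m = 42.0 kg, Δh = 47.9877 m
ΔPE = mgΔh = (42.0)(9.0)(47.9877) = 18139.4 J = 18.14 kJ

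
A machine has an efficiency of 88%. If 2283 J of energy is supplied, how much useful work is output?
W_out = η·W_in = 0.88·2283 = 2009.04 J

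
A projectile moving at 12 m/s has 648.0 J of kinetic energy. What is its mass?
m = 2·KE/v² = 2·648.0/(12)² = 9.0 kg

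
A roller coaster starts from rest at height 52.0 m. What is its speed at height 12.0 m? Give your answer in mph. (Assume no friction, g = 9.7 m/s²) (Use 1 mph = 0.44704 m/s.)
mgh₁ = mgh₂ + ½mv² ⇒ v = √(2g(h₁−h₂)) = √(2·9.7·40.0) = 27.8568 m/s = 62.31 mph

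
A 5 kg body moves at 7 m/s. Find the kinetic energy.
KE = ½mv² = ½(5)(7)² = 122.5 J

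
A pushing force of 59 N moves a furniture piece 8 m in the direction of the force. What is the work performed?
W = F·d = (59)(8) = 472.0 J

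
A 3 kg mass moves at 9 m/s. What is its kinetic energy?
KE = ½mv² = ½(3)(9)² = 121.5 J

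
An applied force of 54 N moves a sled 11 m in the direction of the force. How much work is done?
W = F·d = (54)(11) = 594.0 J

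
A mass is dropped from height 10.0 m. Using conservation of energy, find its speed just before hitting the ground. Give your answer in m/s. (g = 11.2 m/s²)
mgh = ½mv² ⇒ v = √(2gh) = √(2·11.2·10.0) = 14.97 m/s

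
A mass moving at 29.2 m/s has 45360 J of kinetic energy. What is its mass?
m = 2·KE/v² = 2·45360/(29.2)² = 106.4 kg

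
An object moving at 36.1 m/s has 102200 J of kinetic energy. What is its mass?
m = 2·KE/v² = 2·102200/(36.1)² = 156.8 kg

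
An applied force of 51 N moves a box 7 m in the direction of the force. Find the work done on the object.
W = F·d = (51)(7) = 357.0 J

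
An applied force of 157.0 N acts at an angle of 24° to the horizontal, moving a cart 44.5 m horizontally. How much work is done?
W = F·d·cosθ = (157.0)(44.5)cos(24°) = 6382 J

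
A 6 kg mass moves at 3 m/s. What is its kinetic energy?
KE = ½mv² = ½(6)(3)² = 27.0 J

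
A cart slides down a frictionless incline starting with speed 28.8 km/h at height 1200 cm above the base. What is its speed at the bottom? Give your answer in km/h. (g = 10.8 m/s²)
Convert to SI: v₀ = 8.0 m/s, h = 12.0 m
½mv₀² + mgh = ½mv² ⇒ v = √(v₀² + 2gh) = √(8.0² + 2·10.8·12.0) = 17.9778 m/s = 64.72 km/h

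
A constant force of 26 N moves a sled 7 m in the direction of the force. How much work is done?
W = F·d = (26)(7) = 182.0 J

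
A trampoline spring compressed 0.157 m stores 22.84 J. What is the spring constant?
k = 2·PE/x² = 2·22.84/(0.157)² = 1853 N/m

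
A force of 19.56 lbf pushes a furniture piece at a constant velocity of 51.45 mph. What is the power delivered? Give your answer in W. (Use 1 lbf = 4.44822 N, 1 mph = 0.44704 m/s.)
Convert to SI: F = 87.0072 N, v = 23.0002 m/s
P = Fv = (87.0072)(23.0002) = 2001 W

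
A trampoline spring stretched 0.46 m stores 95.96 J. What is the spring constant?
k = 2·PE/x² = 2·95.96/(0.46)² = 907.0 N/m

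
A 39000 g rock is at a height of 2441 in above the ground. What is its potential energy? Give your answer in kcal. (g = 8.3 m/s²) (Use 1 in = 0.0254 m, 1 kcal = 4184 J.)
Convert to SI: m = 39.0 kg, h = 62.0014 m
PE = mgh = (39.0)(8.3)(62.0014) = 20069.9 J = 4.797 kcal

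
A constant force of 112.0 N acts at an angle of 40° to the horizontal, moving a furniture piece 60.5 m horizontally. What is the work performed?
W = F·d·cosθ = (112.0)(60.5)cos(40°) = 5191 J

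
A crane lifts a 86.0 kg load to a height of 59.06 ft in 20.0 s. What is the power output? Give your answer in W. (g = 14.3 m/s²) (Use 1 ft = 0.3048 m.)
Convert to SI: m = 86.0 kg, h = 18.0015 m, t = 20.0 s
P = mgh/t = (86.0)(14.3)(18.0015)/20.0 = 1107 W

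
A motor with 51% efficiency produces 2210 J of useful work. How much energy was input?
W_in = W_out/η = 2210/0.51 = 4333 J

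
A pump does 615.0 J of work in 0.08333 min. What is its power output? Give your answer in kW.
Convert to SI: W = 615.0 J, t = 4.9998 s
P = W/t = 615.0/4.9998 = 123.005 W = 0.123 kW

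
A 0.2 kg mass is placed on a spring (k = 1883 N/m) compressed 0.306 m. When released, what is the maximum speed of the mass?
½kx² = ½mv² ⇒ v = x√(k/m) = (0.306)√(1883/0.2) = 29.69 m/s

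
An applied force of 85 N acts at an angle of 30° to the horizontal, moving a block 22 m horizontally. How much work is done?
W = F·d·cosθ = (85)(22)cos(30°) = 1619 J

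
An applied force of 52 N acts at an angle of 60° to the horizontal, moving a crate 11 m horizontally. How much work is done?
W = F·d·cosθ = (52)(11)cos(60°) = 286.0 J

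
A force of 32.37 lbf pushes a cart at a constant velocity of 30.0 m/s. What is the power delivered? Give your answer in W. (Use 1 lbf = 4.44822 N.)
Convert to SI: F = 143.989 N, v = 30.0 m/s
P = Fv = (143.989)(30.0) = 4320 W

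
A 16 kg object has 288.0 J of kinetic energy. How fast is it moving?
v = √(2·KE/m) = √(2·288.0/16) = 6.0 m/s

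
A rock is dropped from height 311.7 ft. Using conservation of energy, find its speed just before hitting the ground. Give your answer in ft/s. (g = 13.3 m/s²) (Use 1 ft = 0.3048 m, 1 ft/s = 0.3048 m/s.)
Convert to SI: h = 95.0062 m
mgh = ½mv² ⇒ v = √(2gh) = √(2·13.3·95.0062) = 50.2709 m/s = 164.9 ft/s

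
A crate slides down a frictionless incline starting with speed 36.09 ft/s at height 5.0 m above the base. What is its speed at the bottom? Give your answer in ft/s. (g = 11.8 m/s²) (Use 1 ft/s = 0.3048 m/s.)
Convert to SI: v₀ = 11.0002 m/s, h = 5.0 m
½mv₀² + mgh = ½mv² ⇒ v = √(v₀² + 2gh) = √(11.0002² + 2·11.8·5.0) = 15.4598 m/s = 50.72 ft/s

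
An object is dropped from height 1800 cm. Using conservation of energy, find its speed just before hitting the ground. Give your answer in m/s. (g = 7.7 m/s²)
Convert to SI: h = 18.0 m
mgh = ½mv² ⇒ v = √(2gh) = √(2·7.7·18.0) = 16.65 m/s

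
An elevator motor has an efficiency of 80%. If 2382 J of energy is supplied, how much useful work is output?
W_out = η·W_in = 0.8·2382 = 1905.6 J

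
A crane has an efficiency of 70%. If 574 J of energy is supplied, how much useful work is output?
W_out = η·W_in = 0.7·574 = 401.8 J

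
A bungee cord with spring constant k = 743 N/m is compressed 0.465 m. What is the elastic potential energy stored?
PE = ½kx² = ½(743)(0.465)² = 80.33 J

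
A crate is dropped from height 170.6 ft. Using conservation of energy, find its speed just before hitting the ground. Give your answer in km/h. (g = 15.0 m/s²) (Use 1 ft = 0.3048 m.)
Convert to SI: h = 51.9989 m
mgh = ½mv² ⇒ v = √(2gh) = √(2·15.0·51.9989) = 39.4964 m/s = 142.2 km/h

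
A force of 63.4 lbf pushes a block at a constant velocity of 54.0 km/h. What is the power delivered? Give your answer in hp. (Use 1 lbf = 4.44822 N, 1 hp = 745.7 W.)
Convert to SI: F = 282.017 N, v = 15.0 m/s
P = Fv = (282.017)(15.0) = 4230.26 W = 5.673 hp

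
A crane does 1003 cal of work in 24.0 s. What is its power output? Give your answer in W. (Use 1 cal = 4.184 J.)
Convert to SI: W = 4196.55 J, t = 24.0 s
P = W/t = 4196.55/24.0 = 174.9 W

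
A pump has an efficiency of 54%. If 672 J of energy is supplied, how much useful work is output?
W_out = η·W_in = 0.54·672 = 362.88 J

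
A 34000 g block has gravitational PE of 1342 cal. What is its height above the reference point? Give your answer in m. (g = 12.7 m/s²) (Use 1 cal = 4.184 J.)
Convert to SI: m = 34.0 kg, PE = 5614.93 J
h = PE/(mg) = 5614.93/(34.0·12.7) = 13.0 m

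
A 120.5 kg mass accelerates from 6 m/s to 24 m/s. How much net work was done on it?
W = ΔKE = ½m(v₂² − v₁²) = ½(120.5)(24² − 6²) = 32535.0 J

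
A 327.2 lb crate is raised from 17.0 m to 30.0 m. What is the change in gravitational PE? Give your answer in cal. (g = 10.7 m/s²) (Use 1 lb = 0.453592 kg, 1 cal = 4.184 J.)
Convert to SI: m = 148.415 kg, Δh = 13.0 m
ΔPE = mgΔh = (148.415)(10.7)(13.0) = 20644.6 J = 4934 cal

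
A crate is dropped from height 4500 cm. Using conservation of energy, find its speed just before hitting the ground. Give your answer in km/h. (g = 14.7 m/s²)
Convert to SI: h = 45.0 m
mgh = ½mv² ⇒ v = √(2gh) = √(2·14.7·45.0) = 36.3731 m/s = 130.9 km/h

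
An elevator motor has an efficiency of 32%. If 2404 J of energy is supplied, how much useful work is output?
W_out = η·W_in = 0.32·2404 = 769.28 J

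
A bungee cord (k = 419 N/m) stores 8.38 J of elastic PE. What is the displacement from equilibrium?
x = √(2·PE/k) = √(2·8.38/419) = 0.2 m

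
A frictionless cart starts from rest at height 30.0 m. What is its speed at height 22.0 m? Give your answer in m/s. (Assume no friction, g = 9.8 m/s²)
mgh₁ = mgh₂ + ½mv² ⇒ v = √(2g(h₁−h₂)) = √(2·9.8·8.0) = 12.52 m/s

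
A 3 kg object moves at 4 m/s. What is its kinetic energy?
KE = ½mv² = ½(3)(4)² = 24.0 J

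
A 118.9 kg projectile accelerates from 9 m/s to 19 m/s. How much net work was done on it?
W = ΔKE = ½m(v₂² − v₁²) = ½(118.9)(19² − 9²) = 16646.0 J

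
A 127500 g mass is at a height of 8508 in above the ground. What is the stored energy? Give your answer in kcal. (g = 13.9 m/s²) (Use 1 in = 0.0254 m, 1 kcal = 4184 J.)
Convert to SI: m = 127.5 kg, h = 216.103 m
PE = mgh = (127.5)(13.9)(216.103) = 382989 J = 91.54 kcal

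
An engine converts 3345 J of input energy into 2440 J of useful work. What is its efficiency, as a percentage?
η = W_out/W_in = 2440/3345 = 72.94%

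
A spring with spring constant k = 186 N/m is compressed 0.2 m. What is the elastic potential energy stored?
PE = ½kx² = ½(186)(0.2)² = 3.72 J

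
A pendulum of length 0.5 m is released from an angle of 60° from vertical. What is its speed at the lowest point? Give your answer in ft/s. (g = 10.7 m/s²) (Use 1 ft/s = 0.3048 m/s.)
h = L(1 − cosθ) = 0.5(1 − cos60°) = 0.25 m
v = √(2gh) = √(2·10.7·0.25) = 2.31301 m/s = 7.589 ft/s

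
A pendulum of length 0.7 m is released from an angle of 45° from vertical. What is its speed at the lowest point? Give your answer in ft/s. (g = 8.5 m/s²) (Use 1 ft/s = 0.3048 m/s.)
h = L(1 − cosθ) = 0.7(1 − cos45°) = 0.205025 m
v = √(2gh) = √(2·8.5·0.205025) = 1.86693 m/s = 6.125 ft/s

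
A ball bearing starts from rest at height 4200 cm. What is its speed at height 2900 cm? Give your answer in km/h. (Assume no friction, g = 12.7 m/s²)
Convert to SI: h₁−h₂ = 13.0 m
mgh₁ = mgh₂ + ½mv² ⇒ v = √(2g(h₁−h₂)) = √(2·12.7·13.0) = 18.1714 m/s = 65.42 km/h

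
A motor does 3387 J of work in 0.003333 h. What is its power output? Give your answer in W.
Convert to SI: W = 3387.0 J, t = 11.9988 s
P = W/t = 3387.0/11.9988 = 282.3 W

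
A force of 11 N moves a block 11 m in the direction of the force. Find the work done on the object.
W = F·d = (11)(11) = 121.0 J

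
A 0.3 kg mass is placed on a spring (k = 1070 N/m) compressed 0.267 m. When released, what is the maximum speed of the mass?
½kx² = ½mv² ⇒ v = x√(k/m) = (0.267)√(1070/0.3) = 15.95 m/s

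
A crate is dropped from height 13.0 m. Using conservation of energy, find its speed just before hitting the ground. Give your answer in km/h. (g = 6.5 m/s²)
mgh = ½mv² ⇒ v = √(2gh) = √(2·6.5·13.0) = 13.0 m/s = 46.8 km/h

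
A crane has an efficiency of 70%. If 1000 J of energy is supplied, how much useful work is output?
W_out = η·W_in = 0.7·1000 = 700.0 J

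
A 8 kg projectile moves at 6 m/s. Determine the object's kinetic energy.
KE = ½mv² = ½(8)(6)² = 144.0 J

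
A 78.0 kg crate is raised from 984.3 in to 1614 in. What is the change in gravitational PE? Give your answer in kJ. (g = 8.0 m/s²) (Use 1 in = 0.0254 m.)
Convert to SI: m = 78.0 kg, Δh = 15.9944 m
ΔPE = mgΔh = (78.0)(8.0)(15.9944) = 9980.49 J = 9.98 kJ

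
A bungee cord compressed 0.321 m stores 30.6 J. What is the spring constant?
k = 2·PE/x² = 2·30.6/(0.321)² = 593.9 N/m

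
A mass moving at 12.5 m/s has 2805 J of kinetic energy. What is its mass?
m = 2·KE/v² = 2·2805/(12.5)² = 35.9 kg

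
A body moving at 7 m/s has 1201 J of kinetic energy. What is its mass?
m = 2·KE/v² = 2·1201/(7)² = 49.02 kg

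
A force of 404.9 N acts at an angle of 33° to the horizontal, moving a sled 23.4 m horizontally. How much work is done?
W = F·d·cosθ = (404.9)(23.4)cos(33°) = 7946 J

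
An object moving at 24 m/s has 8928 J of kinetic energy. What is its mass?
m = 2·KE/v² = 2·8928/(24)² = 31.0 kg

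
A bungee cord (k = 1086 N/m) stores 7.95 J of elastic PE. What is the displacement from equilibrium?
x = √(2·PE/k) = √(2·7.95/1086) = 0.121 m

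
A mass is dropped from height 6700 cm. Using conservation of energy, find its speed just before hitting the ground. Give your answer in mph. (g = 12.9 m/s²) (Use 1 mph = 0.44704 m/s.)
Convert to SI: h = 67.0 m
mgh = ½mv² ⇒ v = √(2gh) = √(2·12.9·67.0) = 41.5764 m/s = 93.0 mph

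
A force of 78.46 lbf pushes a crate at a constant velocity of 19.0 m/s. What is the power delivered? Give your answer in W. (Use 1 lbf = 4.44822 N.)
Convert to SI: F = 349.007 N, v = 19.0 m/s
P = Fv = (349.007)(19.0) = 6631 W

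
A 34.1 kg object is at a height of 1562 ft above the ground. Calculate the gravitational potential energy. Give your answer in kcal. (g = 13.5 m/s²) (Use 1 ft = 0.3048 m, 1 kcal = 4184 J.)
Convert to SI: m = 34.1 kg, h = 476.098 m
PE = mgh = (34.1)(13.5)(476.098) = 219172 J = 52.38 kcal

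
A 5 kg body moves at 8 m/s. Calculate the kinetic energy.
KE = ½mv² = ½(5)(8)² = 160.0 J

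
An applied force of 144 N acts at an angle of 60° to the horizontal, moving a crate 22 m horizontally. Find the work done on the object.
W = F·d·cosθ = (144)(22)cos(60°) = 1584 J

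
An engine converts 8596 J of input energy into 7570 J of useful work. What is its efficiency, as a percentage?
η = W_out/W_in = 7570/8596 = 88.06%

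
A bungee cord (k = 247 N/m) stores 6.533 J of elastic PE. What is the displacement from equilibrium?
x = √(2·PE/k) = √(2·6.533/247) = 0.23 m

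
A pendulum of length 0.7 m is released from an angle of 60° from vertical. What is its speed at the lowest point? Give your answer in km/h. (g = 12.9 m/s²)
h = L(1 − cosθ) = 0.7(1 − cos60°) = 0.35 m
v = √(2gh) = √(2·12.9·0.35) = 3.005 m/s = 10.82 km/h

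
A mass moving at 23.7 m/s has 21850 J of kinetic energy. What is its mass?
m = 2·KE/v² = 2·21850/(23.7)² = 77.8 kg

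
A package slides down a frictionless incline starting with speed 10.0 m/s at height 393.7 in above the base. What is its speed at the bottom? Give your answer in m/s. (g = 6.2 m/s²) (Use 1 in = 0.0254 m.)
Convert to SI: v₀ = 10.0 m/s, h = 9.99998 m
½mv₀² + mgh = ½mv² ⇒ v = √(v₀² + 2gh) = √(10.0² + 2·6.2·9.99998) = 14.97 m/s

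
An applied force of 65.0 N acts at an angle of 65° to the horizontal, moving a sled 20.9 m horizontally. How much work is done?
W = F·d·cosθ = (65.0)(20.9)cos(65°) = 574.1 J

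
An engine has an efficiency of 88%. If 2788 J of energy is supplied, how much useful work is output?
W_out = η·W_in = 0.88·2788 = 2453.44 J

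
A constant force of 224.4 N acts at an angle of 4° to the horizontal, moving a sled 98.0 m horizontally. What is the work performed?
W = F·d·cosθ = (224.4)(98.0)cos(4°) = 21940 J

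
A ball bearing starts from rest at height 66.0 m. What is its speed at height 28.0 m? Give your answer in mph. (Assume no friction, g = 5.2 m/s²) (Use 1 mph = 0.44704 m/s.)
mgh₁ = mgh₂ + ½mv² ⇒ v = √(2g(h₁−h₂)) = √(2·5.2·38.0) = 19.8796 m/s = 44.47 mph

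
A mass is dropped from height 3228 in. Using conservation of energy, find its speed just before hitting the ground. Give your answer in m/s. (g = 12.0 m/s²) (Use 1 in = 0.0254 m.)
Convert to SI: h = 81.9912 m
mgh = ½mv² ⇒ v = √(2gh) = √(2·12.0·81.9912) = 44.36 m/s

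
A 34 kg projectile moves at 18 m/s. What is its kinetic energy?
KE = ½mv² = ½(34)(18)² = 5508.0 J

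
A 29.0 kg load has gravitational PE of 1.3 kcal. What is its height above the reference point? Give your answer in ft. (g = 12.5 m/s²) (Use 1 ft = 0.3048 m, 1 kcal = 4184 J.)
Convert to SI: m = 29.0 kg, PE = 5439.2 J
h = PE/(mg) = 5439.2/(29.0·12.5) = 15.0047 m = 49.23 ft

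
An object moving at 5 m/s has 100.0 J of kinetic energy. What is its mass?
m = 2·KE/v² = 2·100.0/(5)² = 8.0 kg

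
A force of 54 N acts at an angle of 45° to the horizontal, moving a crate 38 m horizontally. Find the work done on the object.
W = F·d·cosθ = (54)(38)cos(45°) = 1451 J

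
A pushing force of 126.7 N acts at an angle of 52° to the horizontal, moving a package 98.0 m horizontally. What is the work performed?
W = F·d·cosθ = (126.7)(98.0)cos(52°) = 7644 J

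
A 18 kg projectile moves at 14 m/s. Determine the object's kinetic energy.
KE = ½mv² = ½(18)(14)² = 1764.0 J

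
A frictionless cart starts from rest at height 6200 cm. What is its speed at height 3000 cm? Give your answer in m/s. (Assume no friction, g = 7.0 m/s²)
Convert to SI: h₁−h₂ = 32.0 m
mgh₁ = mgh₂ + ½mv² ⇒ v = √(2g(h₁−h₂)) = √(2·7.0·32.0) = 21.17 m/s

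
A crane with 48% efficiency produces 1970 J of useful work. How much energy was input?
W_in = W_out/η = 1970/0.48 = 4104 J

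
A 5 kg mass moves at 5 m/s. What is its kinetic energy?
KE = ½mv² = ½(5)(5)² = 62.5 J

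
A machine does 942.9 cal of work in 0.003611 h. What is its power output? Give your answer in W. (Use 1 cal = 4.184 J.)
Convert to SI: W = 3945.09 J, t = 12.9996 s
P = W/t = 3945.09/12.9996 = 303.5 W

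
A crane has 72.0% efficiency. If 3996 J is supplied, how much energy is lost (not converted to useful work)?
W_lost = W_in(1 − η) = 3996·(1 − 0.72) = 1119 J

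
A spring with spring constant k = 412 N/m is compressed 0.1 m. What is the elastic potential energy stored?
PE = ½kx² = ½(412)(0.1)² = 2.06 J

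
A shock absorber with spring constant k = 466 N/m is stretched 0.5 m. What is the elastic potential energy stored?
PE = ½kx² = ½(466)(0.5)² = 58.25 J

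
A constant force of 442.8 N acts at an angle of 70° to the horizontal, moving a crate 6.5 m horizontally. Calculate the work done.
W = F·d·cosθ = (442.8)(6.5)cos(70°) = 984.4 J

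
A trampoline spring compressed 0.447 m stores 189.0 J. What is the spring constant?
k = 2·PE/x² = 2·189.0/(0.447)² = 1892 N/m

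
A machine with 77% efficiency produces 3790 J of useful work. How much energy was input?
W_in = W_out/η = 3790/0.77 = 4922 J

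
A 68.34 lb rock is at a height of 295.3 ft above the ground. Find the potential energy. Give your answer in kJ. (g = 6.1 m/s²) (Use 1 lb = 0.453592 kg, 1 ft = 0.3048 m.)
Convert to SI: m = 30.9985 kg, h = 90.0074 m
PE = mgh = (30.9985)(6.1)(90.0074) = 17019.6 J = 17.02 kJ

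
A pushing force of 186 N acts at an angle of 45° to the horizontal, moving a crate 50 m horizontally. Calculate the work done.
W = F·d·cosθ = (186)(50)cos(45°) = 6576 J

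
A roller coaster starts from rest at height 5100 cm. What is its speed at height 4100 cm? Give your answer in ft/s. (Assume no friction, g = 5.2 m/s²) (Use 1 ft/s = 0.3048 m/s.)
Convert to SI: h₁−h₂ = 10.0 m
mgh₁ = mgh₂ + ½mv² ⇒ v = √(2g(h₁−h₂)) = √(2·5.2·10.0) = 10.198 m/s = 33.46 ft/s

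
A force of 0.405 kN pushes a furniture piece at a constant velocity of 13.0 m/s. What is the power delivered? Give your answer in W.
Convert to SI: F = 405.0 N, v = 13.0 m/s
P = Fv = (405.0)(13.0) = 5265 W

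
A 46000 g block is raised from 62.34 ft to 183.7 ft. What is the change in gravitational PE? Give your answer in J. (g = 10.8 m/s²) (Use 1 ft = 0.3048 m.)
Convert to SI: m = 46.0 kg, Δh = 36.9905 m
ΔPE = mgΔh = (46.0)(10.8)(36.9905) = 18380 J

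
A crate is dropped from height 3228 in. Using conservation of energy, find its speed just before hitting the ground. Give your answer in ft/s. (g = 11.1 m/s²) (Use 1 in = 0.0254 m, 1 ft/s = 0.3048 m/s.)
Convert to SI: h = 81.9912 m
mgh = ½mv² ⇒ v = √(2gh) = √(2·11.1·81.9912) = 42.6639 m/s = 140.0 ft/s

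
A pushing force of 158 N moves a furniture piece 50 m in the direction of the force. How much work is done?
W = F·d = (158)(50) = 7900 J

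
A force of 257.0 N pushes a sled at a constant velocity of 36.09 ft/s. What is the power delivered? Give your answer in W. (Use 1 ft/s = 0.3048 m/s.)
Convert to SI: F = 257.0 N, v = 11.0002 m/s
P = Fv = (257.0)(11.0002) = 2827 W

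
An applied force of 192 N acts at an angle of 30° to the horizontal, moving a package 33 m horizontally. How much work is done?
W = F·d·cosθ = (192)(33)cos(30°) = 5487 J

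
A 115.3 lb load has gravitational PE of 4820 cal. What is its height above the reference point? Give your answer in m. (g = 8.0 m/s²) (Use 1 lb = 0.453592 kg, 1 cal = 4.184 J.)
Convert to SI: m = 52.2992 kg, PE = 20166.9 J
h = PE/(mg) = 20166.9/(52.2992·8.0) = 48.2 m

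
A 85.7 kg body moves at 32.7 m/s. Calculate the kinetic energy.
KE = ½mv² = ½(85.7)(32.7)² = 45820 J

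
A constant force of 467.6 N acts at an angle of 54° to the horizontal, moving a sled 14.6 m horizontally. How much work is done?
W = F·d·cosθ = (467.6)(14.6)cos(54°) = 4013 J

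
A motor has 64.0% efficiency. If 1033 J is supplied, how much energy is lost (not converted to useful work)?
W_lost = W_in(1 − η) = 1033·(1 − 0.64) = 371.9 J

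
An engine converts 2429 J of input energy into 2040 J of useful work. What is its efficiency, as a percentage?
η = W_out/W_in = 2040/2429 = 83.99%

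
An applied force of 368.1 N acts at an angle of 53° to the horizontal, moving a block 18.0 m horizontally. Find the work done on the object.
W = F·d·cosθ = (368.1)(18.0)cos(53°) = 3988 J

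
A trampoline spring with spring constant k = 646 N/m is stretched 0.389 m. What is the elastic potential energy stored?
PE = ½kx² = ½(646)(0.389)² = 48.88 J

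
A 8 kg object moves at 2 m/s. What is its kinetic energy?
KE = ½mv² = ½(8)(2)² = 16.0 J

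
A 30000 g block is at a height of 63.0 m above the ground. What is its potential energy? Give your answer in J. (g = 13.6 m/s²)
Convert to SI: m = 30.0 kg, h = 63.0 m
PE = mgh = (30.0)(13.6)(63.0) = 25700 J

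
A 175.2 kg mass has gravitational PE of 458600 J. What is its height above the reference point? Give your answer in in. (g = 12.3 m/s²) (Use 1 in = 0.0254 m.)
h = PE/(mg) = 458600/(175.2·12.3) = 212.811 m = 8378 in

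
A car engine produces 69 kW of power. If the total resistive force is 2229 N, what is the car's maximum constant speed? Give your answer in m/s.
P = Fv ⇒ v = P/F = 69000 W/2229.0 N = 30.96 m/s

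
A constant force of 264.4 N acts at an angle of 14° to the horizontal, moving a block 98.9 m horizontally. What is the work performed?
W = F·d·cosθ = (264.4)(98.9)cos(14°) = 25370 J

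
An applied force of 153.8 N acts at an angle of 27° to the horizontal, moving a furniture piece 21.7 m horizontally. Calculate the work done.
W = F·d·cosθ = (153.8)(21.7)cos(27°) = 2974 J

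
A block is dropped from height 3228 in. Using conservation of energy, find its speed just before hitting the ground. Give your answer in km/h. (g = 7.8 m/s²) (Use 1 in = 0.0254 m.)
Convert to SI: h = 81.9912 m
mgh = ½mv² ⇒ v = √(2gh) = √(2·7.8·81.9912) = 35.764 m/s = 128.8 km/h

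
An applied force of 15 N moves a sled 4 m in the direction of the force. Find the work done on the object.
W = F·d = (15)(4) = 60.0 J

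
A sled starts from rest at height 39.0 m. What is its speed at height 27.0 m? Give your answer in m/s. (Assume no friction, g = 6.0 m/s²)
mgh₁ = mgh₂ + ½mv² ⇒ v = √(2g(h₁−h₂)) = √(2·6.0·12.0) = 12.0 m/s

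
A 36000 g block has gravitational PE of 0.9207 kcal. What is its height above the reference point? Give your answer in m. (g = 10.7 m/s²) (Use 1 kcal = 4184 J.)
Convert to SI: m = 36.0 kg, PE = 3852.21 J
h = PE/(mg) = 3852.21/(36.0·10.7) = 10.0 m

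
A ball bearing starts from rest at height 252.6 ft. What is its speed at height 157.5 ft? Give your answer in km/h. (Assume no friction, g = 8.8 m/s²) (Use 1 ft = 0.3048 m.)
Convert to SI: h₁−h₂ = 28.9865 m
mgh₁ = mgh₂ + ½mv² ⇒ v = √(2g(h₁−h₂)) = √(2·8.8·28.9865) = 22.5868 m/s = 81.31 km/h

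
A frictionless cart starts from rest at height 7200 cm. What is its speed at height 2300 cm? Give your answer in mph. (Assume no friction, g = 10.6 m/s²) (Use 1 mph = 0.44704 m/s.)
Convert to SI: h₁−h₂ = 49.0 m
mgh₁ = mgh₂ + ½mv² ⇒ v = √(2g(h₁−h₂)) = √(2·10.6·49.0) = 32.2304 m/s = 72.1 mph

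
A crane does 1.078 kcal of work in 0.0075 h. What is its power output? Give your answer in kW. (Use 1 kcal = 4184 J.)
Convert to SI: W = 4510.35 J, t = 27.0 s
P = W/t = 4510.35/27.0 = 167.05 W = 0.1671 kW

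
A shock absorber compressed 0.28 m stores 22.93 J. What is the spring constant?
k = 2·PE/x² = 2·22.93/(0.28)² = 584.9 N/m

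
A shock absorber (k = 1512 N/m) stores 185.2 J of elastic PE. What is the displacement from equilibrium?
x = √(2·PE/k) = √(2·185.2/1512) = 0.4949 m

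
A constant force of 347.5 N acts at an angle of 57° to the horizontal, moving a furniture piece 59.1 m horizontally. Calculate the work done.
W = F·d·cosθ = (347.5)(59.1)cos(57°) = 11190 J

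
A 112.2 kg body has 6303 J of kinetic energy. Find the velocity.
v = √(2·KE/m) = √(2·6303/112.2) = 10.6 m/s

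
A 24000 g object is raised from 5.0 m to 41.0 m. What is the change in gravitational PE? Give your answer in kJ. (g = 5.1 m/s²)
Convert to SI: m = 24.0 kg, Δh = 36.0 m
ΔPE = mgΔh = (24.0)(5.1)(36.0) = 4406.4 J = 4.406 kJ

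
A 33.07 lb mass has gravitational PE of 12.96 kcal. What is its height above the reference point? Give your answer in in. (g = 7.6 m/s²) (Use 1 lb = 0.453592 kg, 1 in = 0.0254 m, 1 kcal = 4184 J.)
Convert to SI: m = 15.0003 kg, PE = 54224.6 J
h = PE/(mg) = 54224.6/(15.0003·7.6) = 475.646 m = 18730 in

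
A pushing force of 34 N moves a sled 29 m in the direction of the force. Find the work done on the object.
W = F·d = (34)(29) = 986.0 J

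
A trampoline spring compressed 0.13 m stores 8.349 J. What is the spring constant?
k = 2·PE/x² = 2·8.349/(0.13)² = 988.0 N/m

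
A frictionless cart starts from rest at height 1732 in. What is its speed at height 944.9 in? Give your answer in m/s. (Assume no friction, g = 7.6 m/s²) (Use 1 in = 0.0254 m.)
Convert to SI: h₁−h₂ = 19.9923 m
mgh₁ = mgh₂ + ½mv² ⇒ v = √(2g(h₁−h₂)) = √(2·7.6·19.9923) = 17.43 m/s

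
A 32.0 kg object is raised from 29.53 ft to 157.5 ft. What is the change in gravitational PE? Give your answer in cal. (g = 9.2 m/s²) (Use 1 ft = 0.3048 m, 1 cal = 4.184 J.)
Convert to SI: m = 32.0 kg, Δh = 39.0053 m
ΔPE = mgΔh = (32.0)(9.2)(39.0053) = 11483.1 J = 2745 cal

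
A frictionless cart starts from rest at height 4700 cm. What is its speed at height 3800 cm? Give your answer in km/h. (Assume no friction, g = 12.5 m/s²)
Convert to SI: h₁−h₂ = 9.0 m
mgh₁ = mgh₂ + ½mv² ⇒ v = √(2g(h₁−h₂)) = √(2·12.5·9.0) = 15.0 m/s = 54.0 km/h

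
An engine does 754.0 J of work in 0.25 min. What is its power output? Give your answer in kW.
Convert to SI: W = 754.0 J, t = 15.0 s
P = W/t = 754.0/15.0 = 50.2667 W = 0.05027 kW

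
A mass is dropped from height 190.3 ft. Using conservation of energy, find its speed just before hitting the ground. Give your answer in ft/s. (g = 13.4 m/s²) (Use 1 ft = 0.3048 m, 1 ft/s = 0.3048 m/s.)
Convert to SI: h = 58.0034 m
mgh = ½mv² ⇒ v = √(2gh) = √(2·13.4·58.0034) = 39.427 m/s = 129.4 ft/s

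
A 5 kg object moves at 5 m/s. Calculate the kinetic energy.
KE = ½mv² = ½(5)(5)² = 62.5 J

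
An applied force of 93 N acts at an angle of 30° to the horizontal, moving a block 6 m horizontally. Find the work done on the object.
W = F·d·cosθ = (93)(6)cos(30°) = 483.2 J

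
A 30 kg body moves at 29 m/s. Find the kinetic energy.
KE = ½mv² = ½(30)(29)² = 12615.0 J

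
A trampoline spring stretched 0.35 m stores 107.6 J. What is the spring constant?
k = 2·PE/x² = 2·107.6/(0.35)² = 1757 N/m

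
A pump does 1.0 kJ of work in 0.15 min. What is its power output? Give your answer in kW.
Convert to SI: W = 1000.0 J, t = 9.0 s
P = W/t = 1000.0/9.0 = 111.111 W = 0.1111 kW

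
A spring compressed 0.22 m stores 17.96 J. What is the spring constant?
k = 2·PE/x² = 2·17.96/(0.22)² = 742.1 N/m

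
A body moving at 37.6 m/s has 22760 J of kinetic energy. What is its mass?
m = 2·KE/v² = 2·22760/(37.6)² = 32.2 kg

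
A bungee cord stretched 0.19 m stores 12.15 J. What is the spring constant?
k = 2·PE/x² = 2·12.15/(0.19)² = 673.1 N/m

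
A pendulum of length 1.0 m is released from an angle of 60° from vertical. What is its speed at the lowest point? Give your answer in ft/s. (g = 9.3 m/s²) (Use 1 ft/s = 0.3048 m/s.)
h = L(1 − cosθ) = 1.0(1 − cos60°) = 0.5 m
v = √(2gh) = √(2·9.3·0.5) = 3.04959 m/s = 10.01 ft/s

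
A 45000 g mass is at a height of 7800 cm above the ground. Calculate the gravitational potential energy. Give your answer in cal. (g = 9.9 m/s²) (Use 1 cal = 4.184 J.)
Convert to SI: m = 45.0 kg, h = 78.0 m
PE = mgh = (45.0)(9.9)(78.0) = 34749.0 J = 8305 cal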